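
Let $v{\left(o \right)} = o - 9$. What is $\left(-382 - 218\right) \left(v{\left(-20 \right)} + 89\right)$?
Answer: $-36000$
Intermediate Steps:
$v{\left(o \right)} = -9 + o$
$\left(-382 - 218\right) \left(v{\left(-20 \right)} + 89\right) = \left(-382 - 218\right) \left(\left(-9 - 20\right) + 89\right) = - 600 \left(-29 + 89\right) = \left(-600\right) 60 = -36000$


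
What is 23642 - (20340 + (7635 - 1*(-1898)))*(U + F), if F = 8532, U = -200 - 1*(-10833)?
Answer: -572492403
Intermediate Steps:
U = 10633 (U = -200 + 10833 = 10633)
23642 - (20340 + (7635 - 1*(-1898)))*(U + F) = 23642 - (20340 + (7635 - 1*(-1898)))*(10633 + 8532) = 23642 - (20340 + (7635 + 1898))*19165 = 23642 - (20340 + 9533)*19165 = 23642 - 29873*19165 = 23642 - 1*572516045 = 23642 - 572516045 = -572492403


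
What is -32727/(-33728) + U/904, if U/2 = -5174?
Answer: -39929017/3811264 ≈ -10.477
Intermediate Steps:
U = -10348 (U = 2*(-5174) = -10348)
-32727/(-33728) + U/904 = -32727/(-33728) - 10348/904 = -32727*(-1/33728) - 10348*1/904 = 32727/33728 - 2587/226 = -39929017/3811264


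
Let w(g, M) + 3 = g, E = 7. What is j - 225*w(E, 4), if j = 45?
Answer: -855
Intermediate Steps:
w(g, M) = -3 + g
j - 225*w(E, 4) = 45 - 225*(-3 + 7) = 45 - 225*4 = 45 - 900 = -855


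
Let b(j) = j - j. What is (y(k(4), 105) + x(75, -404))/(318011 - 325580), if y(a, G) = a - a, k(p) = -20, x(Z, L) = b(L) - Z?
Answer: 25/2523 ≈ 0.0099088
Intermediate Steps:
b(j) = 0
x(Z, L) = -Z (x(Z, L) = 0 - Z = -Z)
y(a, G) = 0
(y(k(4), 105) + x(75, -404))/(318011 - 325580) = (0 - 1*75)/(318011 - 325580) = (0 - 75)/(-7569) = -75*(-1/7569) = 25/2523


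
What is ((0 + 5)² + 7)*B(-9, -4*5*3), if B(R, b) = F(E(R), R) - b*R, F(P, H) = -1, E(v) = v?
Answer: -17312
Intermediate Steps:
B(R, b) = -1 - R*b (B(R, b) = -1 - b*R = -1 - R*b)
((0 + 5)² + 7)*B(-9, -4*5*3) = ((0 + 5)² + 7)*(-1 - 1*(-9)*-4*5*3) = (5² + 7)*(-1 - 1*(-9)*(-20*3)) = (25 + 7)*(-1 - 1*(-9)*(-60)) = 32*(-1 - 540) = 32*(-541) = -17312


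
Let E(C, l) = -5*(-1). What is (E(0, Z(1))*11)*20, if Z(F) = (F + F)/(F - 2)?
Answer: 1100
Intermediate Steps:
Z(F) = 2*F/(-2 + F) (Z(F) = (2*F)/(-2 + F) = 2*F/(-2 + F))
E(C, l) = 5
(E(0, Z(1))*11)*20 = (5*11)*20 = 55*20 = 1100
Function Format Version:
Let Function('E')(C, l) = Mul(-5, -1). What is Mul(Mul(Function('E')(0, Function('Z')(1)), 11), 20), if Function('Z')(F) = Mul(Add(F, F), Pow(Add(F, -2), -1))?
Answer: 1100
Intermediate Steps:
Function('Z')(F) = Mul(2, F, Pow(Add(-2, F), -1)) (Function('Z')(F) = Mul(Mul(2, F), Pow(Add(-2, F), -1)) = Mul(2, F, Pow(Add(-2, F), -1)))
Function('E')(C, l) = 5
Mul(Mul(Function('E')(0, Function('Z')(1)), 11), 20) = Mul(Mul(5, 11), 20) = Mul(55, 20) = 1100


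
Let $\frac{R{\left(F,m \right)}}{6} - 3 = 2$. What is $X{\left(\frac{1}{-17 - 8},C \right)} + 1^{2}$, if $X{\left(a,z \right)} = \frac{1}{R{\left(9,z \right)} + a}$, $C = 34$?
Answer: $\frac{774}{749} \approx 1.0334$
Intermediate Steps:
$R{\left(F,m \right)} = 30$ ($R{\left(F,m \right)} = 18 + 6 \cdot 2 = 18 + 12 = 30$)
$X{\left(a,z \right)} = \frac{1}{30 + a}$
$X{\left(\frac{1}{-17 - 8},C \right)} + 1^{2} = \frac{1}{30 + \frac{1}{-17 - 8}} + 1^{2} = \frac{1}{30 + \frac{1}{-25}} + 1 = \frac{1}{30 - \frac{1}{25}} + 1 = \frac{1}{\frac{749}{25}} + 1 = \frac{25}{749} + 1 = \frac{774}{749}$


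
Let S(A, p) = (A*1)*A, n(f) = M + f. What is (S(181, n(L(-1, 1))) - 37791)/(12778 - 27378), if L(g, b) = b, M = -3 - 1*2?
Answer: 503/1460 ≈ 0.34452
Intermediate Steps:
M = -5 (M = -3 - 2 = -5)
n(f) = -5 + f
S(A, p) = A² (S(A, p) = A*A = A²)
(S(181, n(L(-1, 1))) - 37791)/(12778 - 27378) = (181² - 37791)/(12778 - 27378) = (32761 - 37791)/(-14600) = -5030*(-1/14600) = 503/1460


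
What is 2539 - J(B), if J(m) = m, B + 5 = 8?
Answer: 2536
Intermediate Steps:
B = 3 (B = -5 + 8 = 3)
2539 - J(B) = 2539 - 1*3 = 2539 - 3 = 2536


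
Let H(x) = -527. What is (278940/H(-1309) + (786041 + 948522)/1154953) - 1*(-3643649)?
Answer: 2217422993547800/608660231 ≈ 3.6431e+6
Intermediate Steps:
(278940/H(-1309) + (786041 + 948522)/1154953) - 1*(-3643649) = (278940/(-527) + (786041 + 948522)/1154953) - 1*(-3643649) = (278940*(-1/527) + 1734563*(1/1154953)) + 3643649 = (-278940/527 + 1734563/1154953) + 3643649 = -321248475119/608660231 + 3643649 = 2217422993547800/608660231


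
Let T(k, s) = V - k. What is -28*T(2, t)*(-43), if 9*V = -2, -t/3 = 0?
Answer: -24080/9 ≈ -2675.6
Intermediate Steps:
t = 0 (t = -3*0 = 0)
V = -2/9 (V = (⅑)*(-2) = -2/9 ≈ -0.22222)
T(k, s) = -2/9 - k
-28*T(2, t)*(-43) = -28*(-2/9 - 1*2)*(-43) = -28*(-2/9 - 2)*(-43) = -28*(-20/9)*(-43) = (560/9)*(-43) = -24080/9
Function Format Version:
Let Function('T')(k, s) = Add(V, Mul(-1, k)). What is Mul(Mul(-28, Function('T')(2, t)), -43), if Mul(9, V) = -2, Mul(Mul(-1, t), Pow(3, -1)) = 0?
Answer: Rational(-24080, 9) ≈ -2675.6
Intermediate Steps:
t = 0 (t = Mul(-3, 0) = 0)
V = Rational(-2, 9) (V = Mul(Rational(1, 9), -2) = Rational(-2, 9) ≈ -0.22222)
Function('T')(k, s) = Add(Rational(-2, 9), Mul(-1, k))
Mul(Mul(-28, Function('T')(2, t)), -43) = Mul(Mul(-28, Add(Rational(-2, 9), Mul(-1, 2))), -43) = Mul(Mul(-28, Add(Rational(-2, 9), -2)), -43) = Mul(Mul(-28, Rational(-20, 9)), -43) = Mul(Rational(560, 9), -43) = Rational(-24080, 9)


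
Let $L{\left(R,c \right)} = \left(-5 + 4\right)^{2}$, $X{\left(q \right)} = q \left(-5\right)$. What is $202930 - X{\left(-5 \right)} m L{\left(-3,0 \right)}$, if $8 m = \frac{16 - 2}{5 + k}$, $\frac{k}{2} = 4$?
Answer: $\frac{10552185}{52} \approx 2.0293 \cdot 10^{5}$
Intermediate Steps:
$X{\left(q \right)} = - 5 q$
$k = 8$ ($k = 2 \cdot 4 = 8$)
$L{\left(R,c \right)} = 1$ ($L{\left(R,c \right)} = \left(-1\right)^{2} = 1$)
$m = \frac{7}{52}$ ($m = \frac{\left(16 - 2\right) \frac{1}{5 + 8}}{8} = \frac{14 \cdot \frac{1}{13}}{8} = \frac{1}{8} \cdot \frac{14}{13} = \frac{7}{52} \approx 0.13462$)
$202930 - X{\left(-5 \right)} m L{\left(-3,0 \right)} = 202930 - \left(-5\right) \left(-5\right) \frac{7}{52} \cdot 1 = 202930 - 25 \cdot \frac{7}{52} \cdot 1 = 202930 - \frac{175}{52} \cdot 1 = 202930 - \frac{175}{52} = \frac{10552185}{52}$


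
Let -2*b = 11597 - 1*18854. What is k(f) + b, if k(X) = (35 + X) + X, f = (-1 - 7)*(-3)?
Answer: 7423/2 ≈ 3711.5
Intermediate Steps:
f = 24 (f = -8*(-3) = 24)
k(X) = 35 + 2*X
b = 7257/2 (b = -(11597 - 1*18854)/2 = -(11597 - 18854)/2 = -½*(-7257) = 7257/2 ≈ 3628.5)
k(f) + b = (35 + 2*24) + 7257/2 = (35 + 48) + 7257/2 = 83 + 7257/2 = 7423/2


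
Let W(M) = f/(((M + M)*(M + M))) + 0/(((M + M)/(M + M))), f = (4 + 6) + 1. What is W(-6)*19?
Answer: 209/144 ≈ 1.4514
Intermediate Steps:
f = 11 (f = 10 + 1 = 11)
W(M) = 11/(4*M**2) (W(M) = 11/(((M + M)*(M + M))) + 0/(((M + M)/(M + M))) = 11/(((2*M)*(2*M))) + 0/(((2*M)/((2*M)))) = 11/((4*M**2)) + 0/(((2*M)*(1/(2*M)))) = 11*(1/(4*M**2)) + 0/1 = 11/(4*M**2) + 0*1 = 11/(4*M**2) + 0 = 11/(4*M**2))
W(-6)*19 = ((11/4)/(-6)**2)*19 = ((11/4)*(1/36))*19 = (11/144)*19 = 209/144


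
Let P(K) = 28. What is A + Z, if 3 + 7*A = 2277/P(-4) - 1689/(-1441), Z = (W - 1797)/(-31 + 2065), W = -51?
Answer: 1000320007/95745804 ≈ 10.448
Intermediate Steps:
Z = -308/339 (Z = (-51 - 1797)/(-31 + 2065) = -1848/2034 = -1848*1/2034 = -308/339 ≈ -0.90855)
A = 3207405/282436 (A = -3/7 + (2277/28 - 1689/(-1441))/7 = -3/7 + (2277*(1/28) - 1689*(-1/1441))/7 = -3/7 + (2277/28 + 1689/1441)/7 = -3/7 + (⅐)*(3328449/40348) = -3/7 + 3328449/282436 = 3207405/282436 ≈ 11.356)
A + Z = 3207405/282436 - 308/339 = 1000320007/95745804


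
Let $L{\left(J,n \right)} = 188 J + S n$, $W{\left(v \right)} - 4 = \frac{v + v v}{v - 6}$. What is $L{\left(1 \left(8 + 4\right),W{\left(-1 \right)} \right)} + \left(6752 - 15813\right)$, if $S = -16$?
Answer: $-6869$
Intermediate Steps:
$W{\left(v \right)} = 4 + \frac{v + v^{2}}{-6 + v}$ ($W{\left(v \right)} = 4 + \frac{v + v v}{v - 6} = 4 + \frac{v + v^{2}}{-6 + v}$)
$L{\left(J,n \right)} = - 16 n + 188 J$ ($L{\left(J,n \right)} = 188 J - 16 n = - 16 n + 188 J$)
$L{\left(1 \left(8 + 4\right),W{\left(-1 \right)} \right)} + \left(6752 - 15813\right) = \left(- 16 \frac{-24 + \left(-1\right)^{2} + 5 \left(-1\right)}{-6 - 1} + 188 \cdot 1 \left(8 + 4\right)\right) + \left(6752 - 15813\right) = \left(- 16 \frac{-24 + 1 - 5}{-7} + 188 \cdot 1 \cdot 12\right) - 9061 = \left(- 16 \left(\left(- \frac{1}{7}\right) \left(-28\right)\right) + 188 \cdot 12\right) - 9061 = \left(\left(-16\right) 4 + 2256\right) - 9061 = \left(-64 + 2256\right) - 9061 = 2192 - 9061 = -6869$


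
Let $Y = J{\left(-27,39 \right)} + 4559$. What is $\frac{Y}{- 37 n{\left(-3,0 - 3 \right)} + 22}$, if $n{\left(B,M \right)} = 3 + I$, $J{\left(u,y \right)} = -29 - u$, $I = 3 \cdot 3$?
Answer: $- \frac{4557}{422} \approx -10.799$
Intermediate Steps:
$I = 9$
$n{\left(B,M \right)} = 12$ ($n{\left(B,M \right)} = 3 + 9 = 12$)
$Y = 4557$ ($Y = \left(-29 - -27\right) + 4559 = \left(-29 + 27\right) + 4559 = -2 + 4559 = 4557$)
$\frac{Y}{- 37 n{\left(-3,0 - 3 \right)} + 22} = \frac{4557}{\left(-37\right) 12 + 22} = \frac{4557}{-444 + 22} = \frac{4557}{-422} = 4557 \left(- \frac{1}{422}\right) = - \frac{4557}{422}$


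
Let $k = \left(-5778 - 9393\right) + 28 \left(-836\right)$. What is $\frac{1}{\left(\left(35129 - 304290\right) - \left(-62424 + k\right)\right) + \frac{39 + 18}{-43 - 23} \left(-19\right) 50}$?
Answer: $- \frac{11}{1840713} \approx -5.9759 \cdot 10^{-6}$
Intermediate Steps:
$k = -38579$ ($k = -15171 - 23408 = -38579$)
$\frac{1}{\left(\left(35129 - 304290\right) - \left(-62424 + k\right)\right) + \frac{39 + 18}{-43 - 23} \left(-19\right) 50} = \frac{1}{\left(\left(35129 - 304290\right) + \left(62424 - -38579\right)\right) + \frac{39 + 18}{-43 - 23} \left(-19\right) 50} = \frac{1}{\left(-269161 + \left(62424 + 38579\right)\right) + \frac{57}{-66} \left(-19\right) 50} = \frac{1}{\left(-269161 + 101003\right) + 57 \left(- \frac{1}{66}\right) \left(-19\right) 50} = \frac{1}{-168158 + \left(- \frac{19}{22}\right) \left(-19\right) 50} = \frac{1}{-168158 + \frac{361}{22} \cdot 50} = \frac{1}{-168158 + \frac{9025}{11}} = \frac{1}{- \frac{1840713}{11}} = - \frac{11}{1840713}$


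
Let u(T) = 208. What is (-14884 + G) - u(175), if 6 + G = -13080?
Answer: -28178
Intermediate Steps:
G = -13086 (G = -6 - 13080 = -13086)
(-14884 + G) - u(175) = (-14884 - 13086) - 1*208 = -27970 - 208 = -28178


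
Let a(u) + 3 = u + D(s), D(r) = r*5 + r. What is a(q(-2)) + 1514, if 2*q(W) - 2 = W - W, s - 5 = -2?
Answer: 1530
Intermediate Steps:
s = 3 (s = 5 - 2 = 3)
D(r) = 6*r (D(r) = 5*r + r = 6*r)
q(W) = 1 (q(W) = 1 + (W - W)/2 = 1 + (1/2)*0 = 1 + 0 = 1)
a(u) = 15 + u (a(u) = -3 + (u + 6*3) = -3 + (u + 18) = -3 + (18 + u) = 15 + u)
a(q(-2)) + 1514 = (15 + 1) + 1514 = 16 + 1514 = 1530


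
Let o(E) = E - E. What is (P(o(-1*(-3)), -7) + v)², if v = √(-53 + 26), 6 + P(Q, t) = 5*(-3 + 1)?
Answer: 229 - 96*I*√3 ≈ 229.0 - 166.28*I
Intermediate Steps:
o(E) = 0
P(Q, t) = -16 (P(Q, t) = -6 + 5*(-3 + 1) = -6 + 5*(-2) = -6 - 10 = -16)
v = 3*I*√3 (v = √(-27) = 3*I*√3 ≈ 5.1962*I)
(P(o(-1*(-3)), -7) + v)² = (-16 + 3*I*√3)²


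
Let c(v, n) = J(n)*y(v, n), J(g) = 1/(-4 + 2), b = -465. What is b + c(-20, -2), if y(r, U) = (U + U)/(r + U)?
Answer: -5116/11 ≈ -465.09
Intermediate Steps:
y(r, U) = 2*U/(U + r) (y(r, U) = (2*U)/(U + r) = 2*U/(U + r))
J(g) = -½ (J(g) = 1/(-2) = -½)
c(v, n) = -n/(n + v)
b + c(-20, -2) = -465 - 1*(-2)/(-2 - 20) = -465 - 1*(-2)/(-22) = -465 - 1*(-2)*(-1/22) = -465 - 1/11 = -5116/11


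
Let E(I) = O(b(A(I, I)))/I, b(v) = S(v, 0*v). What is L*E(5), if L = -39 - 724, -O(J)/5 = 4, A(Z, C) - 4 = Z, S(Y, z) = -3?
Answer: 3052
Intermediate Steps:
A(Z, C) = 4 + Z
b(v) = -3
O(J) = -20 (O(J) = -5*4 = -20)
E(I) = -20/I
L = -763
L*E(5) = -(-15260)/5 = -763*(-4) = 3052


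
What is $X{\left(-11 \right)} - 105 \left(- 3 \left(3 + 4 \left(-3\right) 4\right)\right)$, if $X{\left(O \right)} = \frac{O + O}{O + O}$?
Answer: $-14174$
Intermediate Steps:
$X{\left(O \right)} = 1$ ($X{\left(O \right)} = \frac{2 O}{2 O} = 2 O \frac{1}{2 O} = 1$)
$X{\left(-11 \right)} - 105 \left(- 3 \left(3 + 4 \left(-3\right) 4\right)\right) = 1 - 105 \left(- 3 \left(3 + 4 \left(-3\right) 4\right)\right) = 1 - 105 \left(- 3 \left(3 - 48\right)\right) = 1 - 105 \left(\left(-3\right) \left(-45\right)\right) = 1 - 14175 = -14174$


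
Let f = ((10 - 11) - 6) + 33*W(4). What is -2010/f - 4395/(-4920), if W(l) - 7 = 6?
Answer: -267817/69208 ≈ -3.8697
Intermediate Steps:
W(l) = 13 (W(l) = 7 + 6 = 13)
f = 422 (f = ((10 - 11) - 6) + 33*13 = (-1 - 6) + 429 = -7 + 429 = 422)
-2010/f - 4395/(-4920) = -2010/422 - 4395/(-4920) = -2010*1/422 - 4395*(-1/4920) = -1005/211 + 293/328 = -267817/69208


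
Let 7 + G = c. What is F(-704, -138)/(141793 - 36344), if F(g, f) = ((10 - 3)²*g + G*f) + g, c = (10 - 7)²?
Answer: -35476/105449 ≈ -0.33643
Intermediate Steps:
c = 9 (c = 3² = 9)
G = 2 (G = -7 + 9 = 2)
F(g, f) = 2*f + 50*g (F(g, f) = ((10 - 3)²*g + 2*f) + g = (7²*g + 2*f) + g = (49*g + 2*f) + g = (2*f + 49*g) + g = 2*f + 50*g)
F(-704, -138)/(141793 - 36344) = (2*(-138) + 50*(-704))/(141793 - 36344) = (-276 - 35200)/105449 = -35476*1/105449 = -35476/105449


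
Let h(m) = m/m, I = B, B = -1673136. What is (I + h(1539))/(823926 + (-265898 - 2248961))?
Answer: 1673135/1690933 ≈ 0.98947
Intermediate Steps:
I = -1673136
h(m) = 1
(I + h(1539))/(823926 + (-265898 - 2248961)) = (-1673136 + 1)/(823926 + (-265898 - 2248961)) = -1673135/(823926 - 2514859) = -1673135/(-1690933) = -1673135*(-1/1690933) = 1673135/1690933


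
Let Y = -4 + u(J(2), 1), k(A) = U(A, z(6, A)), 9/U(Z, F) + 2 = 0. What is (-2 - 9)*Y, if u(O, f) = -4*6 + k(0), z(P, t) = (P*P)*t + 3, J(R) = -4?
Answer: 715/2 ≈ 357.50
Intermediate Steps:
z(P, t) = 3 + t*P² (z(P, t) = P²*t + 3 = t*P² + 3 = 3 + t*P²)
U(Z, F) = -9/2 (U(Z, F) = 9/(-2 + 0) = 9/(-2) = 9*(-½) = -9/2)
k(A) = -9/2
u(O, f) = -57/2 (u(O, f) = -4*6 - 9/2 = -24 - 9/2 = -57/2)
Y = -65/2 (Y = -4 - 57/2 = -65/2 ≈ -32.500)
(-2 - 9)*Y = (-2 - 9)*(-65/2) = -11*(-65/2) = 715/2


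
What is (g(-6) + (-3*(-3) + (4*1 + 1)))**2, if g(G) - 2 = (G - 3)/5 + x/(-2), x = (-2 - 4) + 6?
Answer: 5041/25 ≈ 201.64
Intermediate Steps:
x = 0 (x = -6 + 6 = 0)
g(G) = 7/5 + G/5 (g(G) = 2 + ((G - 3)/5 + 0/(-2)) = 2 + ((-3 + G)*(1/5) + 0*(-1/2)) = 2 + ((-3/5 + G/5) + 0) = 2 + (-3/5 + G/5) = 7/5 + G/5)
(g(-6) + (-3*(-3) + (4*1 + 1)))**2 = ((7/5 + (1/5)*(-6)) + (-3*(-3) + (4*1 + 1)))**2 = ((7/5 - 6/5) + (9 + (4 + 1)))**2 = (1/5 + (9 + 5))**2 = (1/5 + 14)**2 = (71/5)**2 = 5041/25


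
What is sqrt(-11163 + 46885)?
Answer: sqrt(35722) ≈ 189.00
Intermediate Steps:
sqrt(-11163 + 46885) = sqrt(35722)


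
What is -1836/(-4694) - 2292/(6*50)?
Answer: -425327/58675 ≈ -7.2489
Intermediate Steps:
-1836/(-4694) - 2292/(6*50) = -1836*(-1/4694) - 2292/300 = 918/2347 - 2292*1/300 = 918/2347 - 191/25 = -425327/58675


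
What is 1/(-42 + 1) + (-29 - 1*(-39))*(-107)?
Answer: -43871/41 ≈ -1070.0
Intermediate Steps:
1/(-42 + 1) + (-29 - 1*(-39))*(-107) = 1/(-41) + (-29 + 39)*(-107) = -1/41 + 10*(-107) = -1/41 - 1070 = -43871/41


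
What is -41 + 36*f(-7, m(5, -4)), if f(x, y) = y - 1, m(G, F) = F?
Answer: -221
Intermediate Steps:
f(x, y) = -1 + y
-41 + 36*f(-7, m(5, -4)) = -41 + 36*(-1 - 4) = -41 + 36*(-5) = -41 - 180 = -221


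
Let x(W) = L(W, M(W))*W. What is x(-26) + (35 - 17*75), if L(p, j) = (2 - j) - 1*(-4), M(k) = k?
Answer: -2072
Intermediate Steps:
L(p, j) = 6 - j (L(p, j) = (2 - j) + 4 = 6 - j)
x(W) = W*(6 - W) (x(W) = (6 - W)*W = W*(6 - W))
x(-26) + (35 - 17*75) = -26*(6 - 1*(-26)) + (35 - 17*75) = -26*(6 + 26) + (35 - 1275) = -26*32 - 1240 = -832 - 1240 = -2072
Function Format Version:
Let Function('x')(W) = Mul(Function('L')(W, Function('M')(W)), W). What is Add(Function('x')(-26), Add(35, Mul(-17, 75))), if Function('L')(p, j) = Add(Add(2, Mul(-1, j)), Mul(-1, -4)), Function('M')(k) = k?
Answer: -2072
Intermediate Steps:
Function('L')(p, j) = Add(6, Mul(-1, j)) (Function('L')(p, j) = Add(Add(2, Mul(-1, j)), 4) = Add(6, Mul(-1, j)))
Function('x')(W) = Mul(W, Add(6, Mul(-1, W))) (Function('x')(W) = Mul(Add(6, Mul(-1, W)), W) = Mul(W, Add(6, Mul(-1, W))))
Add(Function('x')(-26), Add(35, Mul(-17, 75))) = Add(Mul(-26, Add(6, Mul(-1, -26))), Add(35, Mul(-17, 75))) = Add(Mul(-26, Add(6, 26)), Add(35, -1275)) = Add(Mul(-26, 32), -1240) = Add(-832, -1240) = -2072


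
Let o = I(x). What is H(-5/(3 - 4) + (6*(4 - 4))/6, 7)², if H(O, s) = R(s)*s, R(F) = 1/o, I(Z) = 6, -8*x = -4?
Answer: 49/36 ≈ 1.3611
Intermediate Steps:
x = ½ (x = -⅛*(-4) = ½ ≈ 0.50000)
o = 6
R(F) = ⅙ (R(F) = 1/6 = ⅙)
H(O, s) = s/6
H(-5/(3 - 4) + (6*(4 - 4))/6, 7)² = ((⅙)*7)² = (7/6)² = 49/36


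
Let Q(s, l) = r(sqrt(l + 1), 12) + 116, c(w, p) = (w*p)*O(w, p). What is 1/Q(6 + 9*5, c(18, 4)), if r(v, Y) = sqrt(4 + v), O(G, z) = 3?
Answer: 1/(116 + sqrt(4 + sqrt(217))) ≈ 0.0083106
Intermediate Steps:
c(w, p) = 3*p*w (c(w, p) = (w*p)*3 = (p*w)*3 = 3*p*w)
Q(s, l) = 116 + sqrt(4 + sqrt(1 + l)) (Q(s, l) = sqrt(4 + sqrt(l + 1)) + 116 = sqrt(4 + sqrt(1 + l)) + 116 = 116 + sqrt(4 + sqrt(1 + l)))
1/Q(6 + 9*5, c(18, 4)) = 1/(116 + sqrt(4 + sqrt(1 + 3*4*18))) = 1/(116 + sqrt(4 + sqrt(1 + 216))) = 1/(116 + sqrt(4 + sqrt(217)))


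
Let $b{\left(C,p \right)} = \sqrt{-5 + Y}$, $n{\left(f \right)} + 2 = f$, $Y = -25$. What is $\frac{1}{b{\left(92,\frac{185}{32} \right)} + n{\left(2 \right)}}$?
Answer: $- \frac{i \sqrt{30}}{30} \approx - 0.18257 i$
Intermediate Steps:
$n{\left(f \right)} = -2 + f$
$b{\left(C,p \right)} = i \sqrt{30}$ ($b{\left(C,p \right)} = \sqrt{-5 - 25} = \sqrt{-30} = i \sqrt{30}$)
$\frac{1}{b{\left(92,\frac{185}{32} \right)} + n{\left(2 \right)}} = \frac{1}{i \sqrt{30} + \left(-2 + 2\right)} = \frac{1}{i \sqrt{30} + 0} = \frac{1}{i \sqrt{30}} = - \frac{i \sqrt{30}}{30}$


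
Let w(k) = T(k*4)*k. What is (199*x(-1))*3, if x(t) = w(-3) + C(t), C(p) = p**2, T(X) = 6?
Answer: -10149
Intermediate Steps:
w(k) = 6*k
x(t) = -18 + t**2 (x(t) = 6*(-3) + t**2 = -18 + t**2)
(199*x(-1))*3 = (199*(-18 + (-1)**2))*3 = (199*(-18 + 1))*3 = (199*(-17))*3 = -3383*3 = -10149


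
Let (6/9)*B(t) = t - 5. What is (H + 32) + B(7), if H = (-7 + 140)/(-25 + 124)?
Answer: 3598/99 ≈ 36.343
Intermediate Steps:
B(t) = -15/2 + 3*t/2 (B(t) = 3*(t - 5)/2 = 3*(-5 + t)/2 = -15/2 + 3*t/2)
H = 133/99 ≈ 1.3434
(H + 32) + B(7) = (133/99 + 32) + (-15/2 + (3/2)*7) = 3301/99 + (-15/2 + 21/2) = 3301/99 + 3 = 3598/99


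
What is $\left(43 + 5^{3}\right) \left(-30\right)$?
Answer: $-5040$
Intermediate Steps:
$\left(43 + 5^{3}\right) \left(-30\right) = \left(43 + 125\right) \left(-30\right) = 168 \left(-30\right) = -5040$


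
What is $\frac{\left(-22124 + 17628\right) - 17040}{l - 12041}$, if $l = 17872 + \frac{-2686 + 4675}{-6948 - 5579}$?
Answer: $- \frac{67445368}{18260737} \approx -3.6935$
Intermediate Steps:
$l = \frac{223880555}{12527}$ ($l = 17872 + \frac{1989}{-12527} = 17872 + 1989 \left(- \frac{1}{12527}\right) = 17872 - \frac{1989}{12527} = \frac{223880555}{12527} \approx 17872.0$)
$\frac{\left(-22124 + 17628\right) - 17040}{l - 12041} = \frac{\left(-22124 + 17628\right) - 17040}{\frac{223880555}{12527} - 12041} = \frac{-4496 - 17040}{\frac{73042948}{12527}} = \left(-21536\right) \frac{12527}{73042948} = - \frac{67445368}{18260737}$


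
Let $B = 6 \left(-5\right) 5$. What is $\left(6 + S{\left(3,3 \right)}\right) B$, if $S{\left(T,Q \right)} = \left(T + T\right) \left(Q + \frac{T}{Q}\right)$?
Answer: $-4500$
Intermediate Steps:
$B = -150$ ($B = \left(-30\right) 5 = -150$)
$S{\left(T,Q \right)} = 2 T \left(Q + \frac{T}{Q}\right)$
$\left(6 + S{\left(3,3 \right)}\right) B = \left(6 + 2 \cdot 3 \cdot \frac{1}{3} \left(3 + 3^{2}\right)\right) \left(-150\right) = \left(6 + 2 \cdot 3 \cdot \frac{1}{3} \left(3 + 9\right)\right) \left(-150\right) = \left(6 + 2 \cdot 3 \cdot \frac{1}{3} \cdot 12\right) \left(-150\right) = \left(6 + 24\right) \left(-150\right) = 30 \left(-150\right) = -4500$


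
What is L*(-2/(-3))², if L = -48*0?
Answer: 0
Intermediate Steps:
L = 0
L*(-2/(-3))² = 0*(-2/(-3))² = 0*(-2*(-⅓))² = 0*(⅔)² = 0*(4/9) = 0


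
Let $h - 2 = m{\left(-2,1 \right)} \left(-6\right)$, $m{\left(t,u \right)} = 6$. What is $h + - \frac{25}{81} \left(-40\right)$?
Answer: $- \frac{1754}{81} \approx -21.654$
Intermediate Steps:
$h = -34$ ($h = 2 + 6 \left(-6\right) = 2 - 36 = -34$)
$h + - \frac{25}{81} \left(-40\right) = -34 + - \frac{25}{81} \left(-40\right) = -34 + \left(-25\right) \frac{1}{81} \left(-40\right) = -34 - - \frac{1000}{81} = -34 + \frac{1000}{81} = - \frac{1754}{81}$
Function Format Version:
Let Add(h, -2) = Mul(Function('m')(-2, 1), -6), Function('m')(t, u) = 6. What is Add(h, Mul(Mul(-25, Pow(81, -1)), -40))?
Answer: Rational(-1754, 81) ≈ -21.654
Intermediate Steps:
h = -34 (h = Add(2, Mul(6, -6)) = Add(2, -36) = -34)
Add(h, Mul(Mul(-25, Pow(81, -1)), -40)) = Add(-34, Mul(Mul(-25, Pow(81, -1)), -40)) = Add(-34, Mul(Mul(-25, Rational(1, 81)), -40)) = Add(-34, Mul(Rational(-25, 81), -40)) = Add(-34, Rational(1000, 81)) = Rational(-1754, 81)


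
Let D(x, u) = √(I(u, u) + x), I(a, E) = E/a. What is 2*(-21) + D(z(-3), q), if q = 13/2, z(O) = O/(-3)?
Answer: -42 + √2 ≈ -40.586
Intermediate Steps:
z(O) = -O/3 (z(O) = O*(-⅓) = -O/3)
q = 13/2 (q = 13*(½) = 13/2 ≈ 6.5000)
D(x, u) = √(1 + x) (D(x, u) = √(u/u + x) = √(1 + x))
2*(-21) + D(z(-3), q) = 2*(-21) + √(1 - ⅓*(-3)) = -42 + √(1 + 1) = -42 + √2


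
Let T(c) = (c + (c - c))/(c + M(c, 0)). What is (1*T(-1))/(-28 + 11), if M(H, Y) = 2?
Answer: 1/17 ≈ 0.058824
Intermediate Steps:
T(c) = c/(2 + c) (T(c) = (c + (c - c))/(c + 2) = (c + 0)/(2 + c) = c/(2 + c))
(1*T(-1))/(-28 + 11) = (1*(-1/(2 - 1)))/(-28 + 11) = (1*(-1/1))/(-17) = (1*(-1*1))*(-1/17) = (1*(-1))*(-1/17) = -1*(-1/17) = 1/17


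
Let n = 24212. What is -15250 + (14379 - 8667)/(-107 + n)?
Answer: -122531846/8035 ≈ -15250.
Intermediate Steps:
-15250 + (14379 - 8667)/(-107 + n) = -15250 + (14379 - 8667)/(-107 + 24212) = -15250 + 5712/24105 = -15250 + 5712*(1/24105) = -15250 + 1904/8035 = -122531846/8035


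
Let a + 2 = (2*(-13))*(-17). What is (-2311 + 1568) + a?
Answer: -303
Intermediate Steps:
a = 440 (a = -2 + (2*(-13))*(-17) = -2 - 26*(-17) = -2 + 442 = 440)
(-2311 + 1568) + a = (-2311 + 1568) + 440 = -743 + 440 = -303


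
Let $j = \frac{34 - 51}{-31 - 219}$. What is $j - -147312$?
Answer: $\frac{36828017}{250} \approx 1.4731 \cdot 10^{5}$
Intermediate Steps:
$j = \frac{17}{250}$ ($j = - \frac{17}{-250} = \left(-17\right) \left(- \frac{1}{250}\right) = \frac{17}{250} \approx 0.068$)
$j - -147312 = \frac{17}{250} - -147312 = \frac{17}{250} + 147312 = \frac{36828017}{250}$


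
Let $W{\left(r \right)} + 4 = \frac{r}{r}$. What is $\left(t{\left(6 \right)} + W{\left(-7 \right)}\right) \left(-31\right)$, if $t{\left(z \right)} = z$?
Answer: $-93$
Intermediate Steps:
$W{\left(r \right)} = -3$ ($W{\left(r \right)} = -4 + \frac{r}{r} = -4 + 1 = -3$)
$\left(t{\left(6 \right)} + W{\left(-7 \right)}\right) \left(-31\right) = \left(6 - 3\right) \left(-31\right) = 3 \left(-31\right) = -93$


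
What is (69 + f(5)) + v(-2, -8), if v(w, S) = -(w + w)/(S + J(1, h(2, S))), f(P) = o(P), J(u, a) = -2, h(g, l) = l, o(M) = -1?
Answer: 338/5 ≈ 67.600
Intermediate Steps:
f(P) = -1
v(w, S) = -2*w/(-2 + S) (v(w, S) = -(w + w)/(S - 2) = -2*w/(-2 + S))
(69 + f(5)) + v(-2, -8) = (69 - 1) - 2*(-2)/(-2 - 8) = 68 - 2*(-2)/(-10) = 68 - 2*(-2)*(-1/10) = 68 - 2/5 = 338/5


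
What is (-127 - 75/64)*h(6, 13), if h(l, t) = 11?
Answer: -90233/64 ≈ -1409.9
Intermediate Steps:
(-127 - 75/64)*h(6, 13) = (-127 - 75/64)*11 = -8203/64*11 = -90233/64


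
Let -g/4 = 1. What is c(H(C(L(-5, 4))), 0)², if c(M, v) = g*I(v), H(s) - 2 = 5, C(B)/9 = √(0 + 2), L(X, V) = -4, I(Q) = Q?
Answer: 0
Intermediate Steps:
g = -4 (g = -4*1 = -4)
C(B) = 9*√2 (C(B) = 9*√(0 + 2) = 9*√2)
H(s) = 7 (H(s) = 2 + 5 = 7)
c(M, v) = -4*v
c(H(C(L(-5, 4))), 0)² = (-4*0)² = 0² = 0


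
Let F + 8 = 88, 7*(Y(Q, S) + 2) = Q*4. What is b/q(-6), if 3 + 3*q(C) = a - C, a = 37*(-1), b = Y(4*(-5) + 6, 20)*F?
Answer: 1200/17 ≈ 70.588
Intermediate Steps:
Y(Q, S) = -2 + 4*Q/7 (Y(Q, S) = -2 + (Q*4)/7 = -2 + (4*Q)/7 = -2 + 4*Q/7)
F = 80 (F = -8 + 88 = 80)
b = -800 (b = (-2 + 4*(4*(-5) + 6)/7)*80 = (-2 + 4*(-20 + 6)/7)*80 = (-2 + (4/7)*(-14))*80 = (-2 - 8)*80 = -10*80 = -800)
a = -37
q(C) = -40/3 - C/3 (q(C) = -1 + (-37 - C)/3 = -1 + (-37/3 - C/3) = -40/3 - C/3)
b/q(-6) = -800/(-40/3 - 1/3*(-6)) = -800/(-40/3 + 2) = -800/(-34/3) = -800*(-3/34) = 1200/17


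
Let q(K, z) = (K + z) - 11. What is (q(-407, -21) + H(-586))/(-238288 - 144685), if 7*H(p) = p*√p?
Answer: 439/382973 + 586*I*√586/2680811 ≈ 0.0011463 + 0.0052915*I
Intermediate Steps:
q(K, z) = -11 + K + z
H(p) = p^(3/2)/7 (H(p) = (p*√p)/7 = p^(3/2)/7)
(q(-407, -21) + H(-586))/(-238288 - 144685) = ((-11 - 407 - 21) + (-586)^(3/2)/7)/(-238288 - 144685) = (-439 + (-586*I*√586)/7)/(-382973) = (-439 - 586*I*√586/7)*(-1/382973) = 439/382973 + 586*I*√586/2680811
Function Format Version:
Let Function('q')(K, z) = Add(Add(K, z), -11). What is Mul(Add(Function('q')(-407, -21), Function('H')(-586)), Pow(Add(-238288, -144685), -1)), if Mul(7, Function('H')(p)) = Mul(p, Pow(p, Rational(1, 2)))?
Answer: Add(Rational(439, 382973), Mul(Rational(586, 2680811), I, Pow(586, Rational(1, 2)))) ≈ Add(0.0011463, Mul(0.0052915, I))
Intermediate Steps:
Function('q')(K, z) = Add(-11, K, z)
Function('H')(p) = Mul(Rational(1, 7), Pow(p, Rational(3, 2))) (Function('H')(p) = Mul(Rational(1, 7), Mul(p, Pow(p, Rational(1, 2)))) = Mul(Rational(1, 7), Pow(p, Rational(3, 2))))
Mul(Add(Function('q')(-407, -21), Function('H')(-586)), Pow(Add(-238288, -144685), -1)) = Mul(Add(Add(-11, -407, -21), Mul(Rational(1, 7), Pow(-586, Rational(3, 2)))), Pow(Add(-238288, -144685), -1)) = Mul(Add(-439, Mul(Rational(1, 7), Mul(-586, I, Pow(586, Rational(1, 2))))), Pow(-382973, -1)) = Mul(Add(-439, Mul(Rational(-586, 7), I, Pow(586, Rational(1, 2)))), Rational(-1, 382973)) = Add(Rational(439, 382973), Mul(Rational(586, 2680811), I, Pow(586, Rational(1, 2))))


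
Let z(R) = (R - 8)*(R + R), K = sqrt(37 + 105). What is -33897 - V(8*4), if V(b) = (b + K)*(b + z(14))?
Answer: -40297 - 200*sqrt(142) ≈ -42680.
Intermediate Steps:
K = sqrt(142) ≈ 11.916
z(R) = 2*R*(-8 + R) (z(R) = (-8 + R)*(2*R) = 2*R*(-8 + R))
V(b) = (168 + b)*(b + sqrt(142)) (V(b) = (b + sqrt(142))*(b + 2*14*(-8 + 14)) = (b + sqrt(142))*(b + 2*14*6) = (b + sqrt(142))*(b + 168) = (b + sqrt(142))*(168 + b) = (168 + b)*(b + sqrt(142)))
-33897 - V(8*4) = -33897 - ((8*4)**2 + 168*(8*4) + 168*sqrt(142) + (8*4)*sqrt(142)) = -33897 - (32**2 + 168*32 + 168*sqrt(142) + 32*sqrt(142)) = -33897 - (1024 + 5376 + 168*sqrt(142) + 32*sqrt(142)) = -33897 - (6400 + 200*sqrt(142)) = -33897 + (-6400 - 200*sqrt(142)) = -40297 - 200*sqrt(142)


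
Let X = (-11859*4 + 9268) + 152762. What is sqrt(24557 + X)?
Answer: sqrt(139151) ≈ 373.03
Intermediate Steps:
X = 114594 (X = (-47436 + 9268) + 152762 = -38168 + 152762 = 114594)
sqrt(24557 + X) = sqrt(24557 + 114594) = sqrt(139151)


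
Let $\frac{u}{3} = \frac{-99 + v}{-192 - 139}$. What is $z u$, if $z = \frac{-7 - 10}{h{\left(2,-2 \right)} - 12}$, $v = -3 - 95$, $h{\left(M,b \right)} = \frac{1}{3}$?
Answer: $\frac{30141}{11585} \approx 2.6017$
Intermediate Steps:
$h{\left(M,b \right)} = \frac{1}{3}$
$v = -98$ ($v = -3 - 95 = -98$)
$u = \frac{591}{331}$ ($u = 3 \frac{-99 - 98}{-192 - 139} = 3 \left(- \frac{197}{-331}\right) = 3 \left(\left(-197\right) \left(- \frac{1}{331}\right)\right) = 3 \cdot \frac{197}{331} = \frac{591}{331} \approx 1.7855$)
$z = \frac{51}{35}$ ($z = \frac{-7 - 10}{\frac{1}{3} - 12} = - \frac{17}{- \frac{35}{3}} = \left(-17\right) \left(- \frac{3}{35}\right) = \frac{51}{35} \approx 1.4571$)
$z u = \frac{51}{35} \cdot \frac{591}{331} = \frac{30141}{11585}$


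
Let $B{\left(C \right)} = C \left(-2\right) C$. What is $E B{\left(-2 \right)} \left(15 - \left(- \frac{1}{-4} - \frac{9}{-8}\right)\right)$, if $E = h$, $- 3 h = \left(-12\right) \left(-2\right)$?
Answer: $872$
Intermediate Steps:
$h = -8$ ($h = - \frac{\left(-12\right) \left(-2\right)}{3} = \left(- \frac{1}{3}\right) 24 = -8$)
$B{\left(C \right)} = - 2 C^{2}$ ($B{\left(C \right)} = - 2 C C = - 2 C^{2}$)
$E = -8$
$E B{\left(-2 \right)} \left(15 - \left(- \frac{1}{-4} - \frac{9}{-8}\right)\right) = - 8 \left(- 2 \left(-2\right)^{2}\right) \left(15 - \left(- \frac{1}{-4} - \frac{9}{-8}\right)\right) = - 8 \left(\left(-2\right) 4\right) \left(15 - \left(\left(-1\right) \left(- \frac{1}{4}\right) - - \frac{9}{8}\right)\right) = \left(-8\right) \left(-8\right) \left(15 - \left(\frac{1}{4} + \frac{9}{8}\right)\right) = 64 \left(15 - \frac{11}{8}\right) = 64 \cdot \frac{109}{8} = 872$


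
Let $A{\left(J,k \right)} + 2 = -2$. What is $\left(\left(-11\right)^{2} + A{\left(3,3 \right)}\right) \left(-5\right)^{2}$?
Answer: $2925$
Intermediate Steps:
$A{\left(J,k \right)} = -4$ ($A{\left(J,k \right)} = -2 - 2 = -4$)
$\left(\left(-11\right)^{2} + A{\left(3,3 \right)}\right) \left(-5\right)^{2} = \left(\left(-11\right)^{2} - 4\right) \left(-5\right)^{2} = \left(121 - 4\right) 25 = 117 \cdot 25 = 2925$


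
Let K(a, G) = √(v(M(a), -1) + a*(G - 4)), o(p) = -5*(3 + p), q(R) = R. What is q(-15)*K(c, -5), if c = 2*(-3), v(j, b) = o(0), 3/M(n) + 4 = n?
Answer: -15*√39 ≈ -93.675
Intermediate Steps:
M(n) = 3/(-4 + n)
o(p) = -15 - 5*p
v(j, b) = -15 (v(j, b) = -15 - 5*0 = -15 + 0 = -15)
c = -6
K(a, G) = √(-15 + a*(-4 + G)) (K(a, G) = √(-15 + a*(G - 4)) = √(-15 + a*(-4 + G)))
q(-15)*K(c, -5) = -15*√(-15 - 4*(-6) - 5*(-6)) = -15*√(-15 + 24 + 30) = -15*√39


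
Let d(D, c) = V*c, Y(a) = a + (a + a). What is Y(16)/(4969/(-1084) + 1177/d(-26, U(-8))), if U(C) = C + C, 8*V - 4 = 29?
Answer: -156096/72901 ≈ -2.1412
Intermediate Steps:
V = 33/8 (V = ½ + (⅛)*29 = ½ + 29/8 = 33/8 ≈ 4.1250)
U(C) = 2*C
Y(a) = 3*a (Y(a) = a + 2*a = 3*a)
d(D, c) = 33*c/8
Y(16)/(4969/(-1084) + 1177/d(-26, U(-8))) = (3*16)/(4969/(-1084) + 1177/((33*(2*(-8))/8))) = 48/(4969*(-1/1084) + 1177/(((33/8)*(-16)))) = 48/(-4969/1084 + 1177/(-66)) = 48/(-4969/1084 + 1177*(-1/66)) = 48/(-4969/1084 - 107/6) = 48/(-72901/3252) = 48*(-3252/72901) = -156096/72901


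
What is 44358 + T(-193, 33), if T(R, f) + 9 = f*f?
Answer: 45438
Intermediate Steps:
T(R, f) = -9 + f² (T(R, f) = -9 + f*f = -9 + f²)
44358 + T(-193, 33) = 44358 + (-9 + 33²) = 44358 + (-9 + 1089) = 44358 + 1080 = 45438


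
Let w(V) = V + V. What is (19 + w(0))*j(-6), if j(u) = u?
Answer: -114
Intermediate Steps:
w(V) = 2*V
(19 + w(0))*j(-6) = (19 + 2*0)*(-6) = (19 + 0)*(-6) = 19*(-6) = -114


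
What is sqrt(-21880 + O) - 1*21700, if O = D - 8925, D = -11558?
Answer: -21700 + 9*I*sqrt(523) ≈ -21700.0 + 205.82*I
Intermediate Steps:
O = -20483 (O = -11558 - 8925 = -20483)
sqrt(-21880 + O) - 1*21700 = sqrt(-21880 - 20483) - 1*21700 = sqrt(-42363) - 21700 = 9*I*sqrt(523) - 21700 = -21700 + 9*I*sqrt(523)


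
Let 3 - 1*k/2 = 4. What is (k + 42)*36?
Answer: 1440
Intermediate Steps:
k = -2 (k = 6 - 2*4 = 6 - 8 = -2)
(k + 42)*36 = (-2 + 42)*36 = 40*36 = 1440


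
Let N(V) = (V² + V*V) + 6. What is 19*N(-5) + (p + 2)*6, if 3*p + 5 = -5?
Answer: 1056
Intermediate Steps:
p = -10/3 (p = -5/3 + (⅓)*(-5) = -5/3 - 5/3 = -10/3 ≈ -3.3333)
N(V) = 6 + 2*V² (N(V) = (V² + V²) + 6 = 2*V² + 6 = 6 + 2*V²)
19*N(-5) + (p + 2)*6 = 19*(6 + 2*(-5)²) + (-10/3 + 2)*6 = 19*(6 + 2*25) - 4/3*6 = 19*(6 + 50) - 8 = 19*56 - 8 = 1064 - 8 = 1056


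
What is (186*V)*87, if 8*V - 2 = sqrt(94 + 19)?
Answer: 8091/2 + 8091*sqrt(113)/4 ≈ 25548.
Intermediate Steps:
V = 1/4 + sqrt(113)/8 (V = 1/4 + sqrt(94 + 19)/8 = 1/4 + sqrt(113)/8 ≈ 1.5788)
(186*V)*87 = (186*(1/4 + sqrt(113)/8))*87 = (93/2 + 93*sqrt(113)/4)*87 = 8091/2 + 8091*sqrt(113)/4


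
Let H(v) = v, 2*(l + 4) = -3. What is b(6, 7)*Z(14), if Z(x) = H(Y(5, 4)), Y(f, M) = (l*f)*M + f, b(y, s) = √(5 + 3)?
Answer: -210*√2 ≈ -296.98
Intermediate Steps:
l = -11/2 (l = -4 + (½)*(-3) = -4 - 3/2 = -11/2 ≈ -5.5000)
b(y, s) = 2*√2 (b(y, s) = √8 = 2*√2)
Y(f, M) = f - 11*M*f/2 (Y(f, M) = (-11*f/2)*M + f = -11*M*f/2 + f = f - 11*M*f/2)
Z(x) = -105 (Z(x) = (½)*5*(2 - 11*4) = (½)*5*(2 - 44) = (½)*5*(-42) = -105)
b(6, 7)*Z(14) = (2*√2)*(-105) = -210*√2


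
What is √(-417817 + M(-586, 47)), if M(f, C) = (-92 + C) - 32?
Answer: 17*I*√1446 ≈ 646.45*I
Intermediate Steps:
M(f, C) = -124 + C
√(-417817 + M(-586, 47)) = √(-417817 + (-124 + 47)) = √(-417817 - 77) = √(-417894) = 17*I*√1446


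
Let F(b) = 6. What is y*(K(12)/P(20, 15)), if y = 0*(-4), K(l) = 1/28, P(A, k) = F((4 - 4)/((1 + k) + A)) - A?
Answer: 0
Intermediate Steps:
P(A, k) = 6 - A
K(l) = 1/28
y = 0
y*(K(12)/P(20, 15)) = 0*(1/(28*(6 - 1*20))) = 0*(1/(28*(6 - 20))) = 0*((1/28)/(-14)) = 0*((1/28)*(-1/14)) = 0*(-1/392) = 0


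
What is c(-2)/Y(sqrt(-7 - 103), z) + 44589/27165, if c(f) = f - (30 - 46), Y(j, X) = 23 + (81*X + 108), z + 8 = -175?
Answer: 109120213/66518030 ≈ 1.6405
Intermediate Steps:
z = -183 (z = -8 - 175 = -183)
Y(j, X) = 131 + 81*X (Y(j, X) = 23 + (108 + 81*X) = 131 + 81*X)
c(f) = 16 + f (c(f) = f - 1*(-16) = f + 16 = 16 + f)
c(-2)/Y(sqrt(-7 - 103), z) + 44589/27165 = (16 - 2)/(131 + 81*(-183)) + 44589/27165 = 14/(131 - 14823) + 44589*(1/27165) = 14/(-14692) + 14863/9055 = 14*(-1/14692) + 14863/9055 = -7/7346 + 14863/9055 = 109120213/66518030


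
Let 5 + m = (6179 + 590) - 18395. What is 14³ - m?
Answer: 14375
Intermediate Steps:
m = -11631 (m = -5 + ((6179 + 590) - 18395) = -5 + (6769 - 18395) = -5 - 11626 = -11631)
14³ - m = 14³ - 1*(-11631) = 2744 + 11631 = 14375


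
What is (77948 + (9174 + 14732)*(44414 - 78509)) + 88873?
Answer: -814908249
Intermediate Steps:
(77948 + (9174 + 14732)*(44414 - 78509)) + 88873 = (77948 + 23906*(-34095)) + 88873 = (77948 - 815075070) + 88873 = -814997122 + 88873 = -814908249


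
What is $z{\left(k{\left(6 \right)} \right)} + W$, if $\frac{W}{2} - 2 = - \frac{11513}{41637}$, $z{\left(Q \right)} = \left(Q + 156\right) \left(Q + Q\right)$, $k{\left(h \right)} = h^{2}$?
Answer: $\frac{575733410}{41637} \approx 13827.0$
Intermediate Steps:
$z{\left(Q \right)} = 2 Q \left(156 + Q\right)$ ($z{\left(Q \right)} = \left(156 + Q\right) 2 Q = 2 Q \left(156 + Q\right)$)
$W = \frac{143522}{41637}$ ($W = 4 + 2 \left(- \frac{11513}{41637}\right) = 4 - \frac{23026}{41637} = \frac{143522}{41637} \approx 3.447$)
$z{\left(k{\left(6 \right)} \right)} + W = 2 \cdot 6^{2} \left(156 + 6^{2}\right) + \frac{143522}{41637} = 2 \cdot 36 \left(156 + 36\right) + \frac{143522}{41637} = 2 \cdot 36 \cdot 192 + \frac{143522}{41637} = 13824 + \frac{143522}{41637} = \frac{575733410}{41637}$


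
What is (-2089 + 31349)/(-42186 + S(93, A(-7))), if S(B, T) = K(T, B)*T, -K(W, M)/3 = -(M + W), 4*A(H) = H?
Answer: -468160/682641 ≈ -0.68581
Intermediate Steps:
A(H) = H/4
K(W, M) = 3*M + 3*W (K(W, M) = -(-3)*(M + W) = -3*(-M - W) = 3*M + 3*W)
S(B, T) = T*(3*B + 3*T) (S(B, T) = (3*B + 3*T)*T = T*(3*B + 3*T))
(-2089 + 31349)/(-42186 + S(93, A(-7))) = (-2089 + 31349)/(-42186 + 3*((¼)*(-7))*(93 + (¼)*(-7))) = 29260/(-42186 + 3*(-7/4)*(93 - 7/4)) = 29260/(-42186 + 3*(-7/4)*(365/4)) = 29260/(-42186 - 7665/16) = 29260/(-682641/16) = 29260*(-16/682641) = -468160/682641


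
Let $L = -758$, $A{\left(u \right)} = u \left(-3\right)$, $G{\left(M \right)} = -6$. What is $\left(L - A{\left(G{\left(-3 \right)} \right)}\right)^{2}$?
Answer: $602176$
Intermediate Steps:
$A{\left(u \right)} = - 3 u$
$\left(L - A{\left(G{\left(-3 \right)} \right)}\right)^{2} = \left(-758 - \left(-3\right) \left(-6\right)\right)^{2} = \left(-758 - 18\right)^{2} = \left(-776\right)^{2} = 602176$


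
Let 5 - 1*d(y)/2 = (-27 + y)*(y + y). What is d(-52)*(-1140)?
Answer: 18721080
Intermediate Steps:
d(y) = 10 - 4*y*(-27 + y) (d(y) = 10 - 2*(-27 + y)*(y + y) = 10 - 2*(-27 + y)*2*y = 10 - 4*y*(-27 + y))
d(-52)*(-1140) = (10 - 4*(-52)**2 + 108*(-52))*(-1140) = (10 - 4*2704 - 5616)*(-1140) = (10 - 10816 - 5616)*(-1140) = -16422*(-1140) = 18721080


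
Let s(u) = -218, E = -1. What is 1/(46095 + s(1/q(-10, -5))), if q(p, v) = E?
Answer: 1/45877 ≈ 2.1797e-5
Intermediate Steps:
q(p, v) = -1
1/(46095 + s(1/q(-10, -5))) = 1/(46095 - 218) = 1/45877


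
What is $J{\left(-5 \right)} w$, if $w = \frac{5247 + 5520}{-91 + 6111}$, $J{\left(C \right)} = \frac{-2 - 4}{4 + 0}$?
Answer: $- \frac{32301}{12040} \approx -2.6828$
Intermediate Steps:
$J{\left(C \right)} = - \frac{3}{2}$ ($J{\left(C \right)} = - \frac{6}{4} = \left(-6\right) \frac{1}{4} = - \frac{3}{2}$)
$w = \frac{10767}{6020} \approx 1.7885$
$J{\left(-5 \right)} w = \left(- \frac{3}{2}\right) \frac{10767}{6020} = - \frac{32301}{12040}$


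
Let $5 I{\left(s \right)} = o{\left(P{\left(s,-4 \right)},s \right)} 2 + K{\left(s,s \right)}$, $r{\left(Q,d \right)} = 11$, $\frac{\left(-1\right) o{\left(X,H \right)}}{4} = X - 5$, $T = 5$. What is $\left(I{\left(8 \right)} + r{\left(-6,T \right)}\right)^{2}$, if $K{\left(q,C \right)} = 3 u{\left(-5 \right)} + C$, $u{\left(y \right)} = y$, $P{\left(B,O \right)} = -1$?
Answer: $\frac{9216}{25} \approx 368.64$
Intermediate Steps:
$o{\left(X,H \right)} = 20 - 4 X$ ($o{\left(X,H \right)} = - 4 \left(X - 5\right) = - 4 \left(-5 + X\right) = 20 - 4 X$)
$K{\left(q,C \right)} = -15 + C$ ($K{\left(q,C \right)} = 3 \left(-5\right) + C = -15 + C$)
$I{\left(s \right)} = \frac{33}{5} + \frac{s}{5}$ ($I{\left(s \right)} = \frac{\left(20 - -4\right) 2 + \left(-15 + s\right)}{5} = \frac{\left(20 + 4\right) 2 + \left(-15 + s\right)}{5} = \frac{24 \cdot 2 + \left(-15 + s\right)}{5} = \frac{48 + \left(-15 + s\right)}{5} = \frac{33 + s}{5} = \frac{33}{5} + \frac{s}{5}$)
$\left(I{\left(8 \right)} + r{\left(-6,T \right)}\right)^{2} = \left(\left(\frac{33}{5} + \frac{1}{5} \cdot 8\right) + 11\right)^{2} = \left(\left(\frac{33}{5} + \frac{8}{5}\right) + 11\right)^{2} = \left(\frac{41}{5} + 11\right)^{2} = \left(\frac{96}{5}\right)^{2} = \frac{9216}{25}$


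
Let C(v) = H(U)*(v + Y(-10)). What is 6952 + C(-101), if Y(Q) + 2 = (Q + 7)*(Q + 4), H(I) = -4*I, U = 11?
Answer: 10692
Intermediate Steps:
Y(Q) = -2 + (4 + Q)*(7 + Q) (Y(Q) = -2 + (Q + 7)*(Q + 4) = -2 + (7 + Q)*(4 + Q) = -2 + (4 + Q)*(7 + Q))
C(v) = -704 - 44*v (C(v) = (-4*11)*(v + (26 + (-10)² + 11*(-10))) = -44*(v + (26 + 100 - 110)) = -44*(v + 16) = -44*(16 + v) = -704 - 44*v)
6952 + C(-101) = 6952 + (-704 - 44*(-101)) = 6952 + (-704 + 4444) = 6952 + 3740 = 10692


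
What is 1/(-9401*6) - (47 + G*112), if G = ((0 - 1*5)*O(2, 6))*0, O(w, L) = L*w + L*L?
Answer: -2651083/56406 ≈ -47.000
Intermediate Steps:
O(w, L) = L² + L*w (O(w, L) = L*w + L² = L² + L*w)
G = 0 (G = ((0 - 1*5)*(6*(6 + 2)))*0 = ((0 - 5)*(6*8))*0 = -5*48*0 = -240*0 = 0)
1/(-9401*6) - (47 + G*112) = 1/(-9401*6) - (47 + 0*112) = 1/(-56406) - (47 + 0) = -1/56406 - 1*47 = -1/56406 - 47 = -2651083/56406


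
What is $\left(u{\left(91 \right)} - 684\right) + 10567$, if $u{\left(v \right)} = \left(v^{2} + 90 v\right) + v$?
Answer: $26445$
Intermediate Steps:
$u{\left(v \right)} = v^{2} + 91 v$
$\left(u{\left(91 \right)} - 684\right) + 10567 = \left(91 \left(91 + 91\right) - 684\right) + 10567 = \left(91 \cdot 182 - 684\right) + 10567 = \left(16562 - 684\right) + 10567 = 15878 + 10567 = 26445$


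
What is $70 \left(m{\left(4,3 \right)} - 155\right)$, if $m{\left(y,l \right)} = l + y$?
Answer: $-10360$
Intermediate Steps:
$70 \left(m{\left(4,3 \right)} - 155\right) = 70 \left(\left(3 + 4\right) - 155\right) = 70 \left(7 - 155\right) = 70 \left(-148\right) = -10360$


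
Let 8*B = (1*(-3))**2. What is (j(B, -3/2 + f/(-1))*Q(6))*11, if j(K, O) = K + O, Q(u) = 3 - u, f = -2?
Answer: -429/8 ≈ -53.625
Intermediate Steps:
B = 9/8 (B = (1*(-3))**2/8 = (1/8)*(-3)**2 = (1/8)*9 = 9/8 ≈ 1.1250)
(j(B, -3/2 + f/(-1))*Q(6))*11 = ((9/8 + (-3/2 - 2/(-1)))*(3 - 1*6))*11 = ((9/8 + (-3*1/2 - 2*(-1)))*(3 - 6))*11 = ((9/8 + (-3/2 + 2))*(-3))*11 = ((9/8 + 1/2)*(-3))*11 = ((13/8)*(-3))*11 = -39/8*11 = -429/8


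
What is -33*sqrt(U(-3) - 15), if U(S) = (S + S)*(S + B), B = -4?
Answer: -99*sqrt(3) ≈ -171.47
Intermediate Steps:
U(S) = 2*S*(-4 + S) (U(S) = (S + S)*(S - 4) = (2*S)*(-4 + S) = 2*S*(-4 + S))
-33*sqrt(U(-3) - 15) = -33*sqrt(2*(-3)*(-4 - 3) - 15) = -33*sqrt(2*(-3)*(-7) - 15) = -33*sqrt(42 - 15) = -99*sqrt(3)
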